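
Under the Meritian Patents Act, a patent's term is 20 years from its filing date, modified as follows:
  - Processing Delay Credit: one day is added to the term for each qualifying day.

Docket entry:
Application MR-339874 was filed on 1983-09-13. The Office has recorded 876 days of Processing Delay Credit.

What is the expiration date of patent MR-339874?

February 5, 2006

Base term: filing date + 20 years → 13 September 2003.
Processing Delay Credit: +876 days → 5 February 2006.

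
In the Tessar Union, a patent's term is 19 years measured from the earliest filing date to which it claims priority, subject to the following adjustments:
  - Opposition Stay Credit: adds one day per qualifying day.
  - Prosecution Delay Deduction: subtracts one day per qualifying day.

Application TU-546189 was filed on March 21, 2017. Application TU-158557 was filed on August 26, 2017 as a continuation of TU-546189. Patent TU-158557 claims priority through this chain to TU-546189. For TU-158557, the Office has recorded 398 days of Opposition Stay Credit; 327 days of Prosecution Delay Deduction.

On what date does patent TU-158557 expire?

2036-05-31

Earliest priority filing: 21 March 2017.
Base term: 21 March 2017 + 19 years → 21 March 2036.
Opposition Stay Credit: +398 days → 23 April 2037.
Prosecution Delay Deduction: −327 days → 31 May 2036.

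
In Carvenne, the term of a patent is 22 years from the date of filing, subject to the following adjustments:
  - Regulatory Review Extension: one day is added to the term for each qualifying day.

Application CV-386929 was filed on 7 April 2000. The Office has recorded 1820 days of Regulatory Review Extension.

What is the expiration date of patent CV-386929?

Base term: filing date + 22 years → 7 April 2022.
Regulatory Review Extension: +1820 days → 1 April 2027.

April 1, 2027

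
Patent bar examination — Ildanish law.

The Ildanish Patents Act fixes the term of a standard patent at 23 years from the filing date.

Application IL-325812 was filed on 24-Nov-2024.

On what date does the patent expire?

2047-11-24

Filing date + 23 years → 24 November 2047.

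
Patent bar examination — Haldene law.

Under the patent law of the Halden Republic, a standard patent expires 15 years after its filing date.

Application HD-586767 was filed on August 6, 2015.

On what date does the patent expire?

Filing date + 15 years → 6 August 2030.

2030-08-06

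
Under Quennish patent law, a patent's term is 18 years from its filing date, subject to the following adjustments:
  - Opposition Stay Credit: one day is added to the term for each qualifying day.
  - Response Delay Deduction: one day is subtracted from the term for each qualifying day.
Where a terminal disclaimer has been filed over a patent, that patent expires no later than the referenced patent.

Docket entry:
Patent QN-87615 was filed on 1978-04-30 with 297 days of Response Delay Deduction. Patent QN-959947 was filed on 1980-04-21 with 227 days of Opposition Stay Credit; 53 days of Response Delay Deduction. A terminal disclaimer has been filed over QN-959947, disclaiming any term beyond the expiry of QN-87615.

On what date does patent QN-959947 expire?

1995-07-08

Natural term of QN-959947:
  Base: filing + 18 years → 21 April 1998.
  Opposition Stay Credit: +227 days → 4 December 1998.
  Response Delay Deduction: −53 days → 12 October 1998.
Expiry of referenced patent QN-87615:
  Base: filing + 18 years → 30 April 1996.
  Response Delay Deduction: −297 days → 8 July 1995.
Terminal disclaimer: QN-959947 expires on the earlier of 12 October 1998 and 8 July 1995.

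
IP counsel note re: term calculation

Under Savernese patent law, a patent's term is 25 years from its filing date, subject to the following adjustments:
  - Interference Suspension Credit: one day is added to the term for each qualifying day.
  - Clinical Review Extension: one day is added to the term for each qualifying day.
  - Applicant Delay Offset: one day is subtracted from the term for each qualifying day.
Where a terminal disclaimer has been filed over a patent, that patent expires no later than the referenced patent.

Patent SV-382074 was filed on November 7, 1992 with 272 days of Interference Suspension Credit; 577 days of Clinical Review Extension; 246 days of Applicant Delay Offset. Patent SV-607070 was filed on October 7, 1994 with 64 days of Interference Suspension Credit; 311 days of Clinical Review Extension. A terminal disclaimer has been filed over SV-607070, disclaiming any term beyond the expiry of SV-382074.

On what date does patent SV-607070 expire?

Natural term of SV-607070:
  Base: filing + 25 years → 7 October 2019.
  Interference Suspension Credit: +64 days → 10 December 2019.
  Clinical Review Extension: +311 days → 16 October 2020.
Expiry of referenced patent SV-382074:
  Base: filing + 25 years → 7 November 2017.
  Interference Suspension Credit: +272 days → 6 August 2018.
  Clinical Review Extension: +577 days → 5 March 2020.
  Applicant Delay Offset: −246 days → 3 July 2019.
Terminal disclaimer: SV-607070 expires on the earlier of 16 October 2020 and 3 July 2019.

2019-07-03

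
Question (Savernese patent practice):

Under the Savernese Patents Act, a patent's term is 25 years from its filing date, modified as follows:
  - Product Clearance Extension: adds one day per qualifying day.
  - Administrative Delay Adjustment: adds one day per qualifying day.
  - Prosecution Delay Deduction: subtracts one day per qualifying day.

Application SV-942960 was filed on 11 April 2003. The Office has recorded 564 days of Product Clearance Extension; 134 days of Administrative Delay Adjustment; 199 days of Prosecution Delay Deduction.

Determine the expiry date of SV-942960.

2029-08-23

Base term: filing date + 25 years → 11 April 2028.
Product Clearance Extension: +564 days → 27 October 2029.
Administrative Delay Adjustment: +134 days → 10 March 2030.
Prosecution Delay Deduction: −199 days → 23 August 2029.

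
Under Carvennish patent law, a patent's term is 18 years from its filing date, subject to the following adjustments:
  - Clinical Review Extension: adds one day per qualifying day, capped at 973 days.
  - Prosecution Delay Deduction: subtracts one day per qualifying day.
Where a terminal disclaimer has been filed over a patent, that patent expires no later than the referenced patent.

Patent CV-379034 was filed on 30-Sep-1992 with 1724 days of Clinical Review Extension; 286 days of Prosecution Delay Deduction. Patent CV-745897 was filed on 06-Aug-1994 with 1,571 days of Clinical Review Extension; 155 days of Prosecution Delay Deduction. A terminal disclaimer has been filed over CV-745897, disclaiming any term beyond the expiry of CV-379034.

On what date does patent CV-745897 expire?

Natural term of CV-745897:
  Base: filing + 18 years → 6 August 2012.
  Clinical Review Extension: 1571 days claimed exceeds the 973-day cap, so +973 days → 6 April 2015.
  Prosecution Delay Deduction: −155 days → 2 November 2014.
Expiry of referenced patent CV-379034:
  Base: filing + 18 years → 30 September 2010.
  Clinical Review Extension: 1724 days claimed exceeds the 973-day cap, so +973 days → 30 May 2013.
  Prosecution Delay Deduction: −286 days → 17 August 2012.
Terminal disclaimer: CV-745897 expires on the earlier of 2 November 2014 and 17 August 2012.

2012-08-17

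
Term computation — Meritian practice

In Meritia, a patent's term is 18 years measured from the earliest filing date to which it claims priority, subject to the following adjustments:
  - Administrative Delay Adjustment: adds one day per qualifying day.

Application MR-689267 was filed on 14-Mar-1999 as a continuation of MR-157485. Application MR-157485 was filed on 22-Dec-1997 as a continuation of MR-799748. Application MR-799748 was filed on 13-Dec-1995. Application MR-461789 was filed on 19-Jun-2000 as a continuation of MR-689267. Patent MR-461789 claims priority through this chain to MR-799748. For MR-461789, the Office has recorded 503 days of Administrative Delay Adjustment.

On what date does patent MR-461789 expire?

Earliest priority filing: 13 December 1995.
Base term: 13 December 1995 + 18 years → 13 December 2013.
Administrative Delay Adjustment: +503 days → 30 April 2015.

2015-04-30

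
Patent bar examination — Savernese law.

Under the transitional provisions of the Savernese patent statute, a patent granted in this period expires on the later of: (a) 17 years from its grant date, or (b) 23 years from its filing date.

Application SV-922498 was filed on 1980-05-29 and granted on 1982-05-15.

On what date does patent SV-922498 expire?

May 29, 2003

(a) grant + 17 years → 15 May 1999.
(b) filing + 23 years → 29 May 2003.
Later of the two: 29 May 2003.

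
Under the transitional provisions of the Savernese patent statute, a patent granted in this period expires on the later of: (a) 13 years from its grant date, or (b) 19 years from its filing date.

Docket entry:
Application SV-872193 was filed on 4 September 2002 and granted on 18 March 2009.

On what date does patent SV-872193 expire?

(a) grant + 13 years → 18 March 2022.
(b) filing + 19 years → 4 September 2021.
Later of the two: 18 March 2022.

March 18, 2022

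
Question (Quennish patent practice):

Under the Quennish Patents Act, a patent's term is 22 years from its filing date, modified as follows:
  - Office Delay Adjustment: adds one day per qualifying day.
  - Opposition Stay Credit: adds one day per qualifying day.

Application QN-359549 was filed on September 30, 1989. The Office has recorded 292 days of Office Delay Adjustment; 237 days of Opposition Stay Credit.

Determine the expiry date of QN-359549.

Base term: filing date + 22 years → 30 September 2011.
Office Delay Adjustment: +292 days → 18 July 2012.
Opposition Stay Credit: +237 days → 12 March 2013.

March 12, 2013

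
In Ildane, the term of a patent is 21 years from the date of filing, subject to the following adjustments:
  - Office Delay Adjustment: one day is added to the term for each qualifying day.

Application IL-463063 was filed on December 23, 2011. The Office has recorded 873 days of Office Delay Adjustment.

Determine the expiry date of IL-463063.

May 15, 2035

Base term: filing date + 21 years → 23 December 2032.
Office Delay Adjustment: +873 days → 15 May 2035.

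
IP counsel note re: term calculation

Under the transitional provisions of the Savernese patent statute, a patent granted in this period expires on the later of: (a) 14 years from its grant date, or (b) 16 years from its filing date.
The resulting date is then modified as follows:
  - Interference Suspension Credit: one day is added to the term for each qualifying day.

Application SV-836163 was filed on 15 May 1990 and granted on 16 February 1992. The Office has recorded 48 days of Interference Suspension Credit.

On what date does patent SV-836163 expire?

(a) grant + 14 years → 16 February 2006.
(b) filing + 16 years → 15 May 2006.
Later of the two: 15 May 2006.
Interference Suspension Credit: +48 days → 2 July 2006.

July 2, 2006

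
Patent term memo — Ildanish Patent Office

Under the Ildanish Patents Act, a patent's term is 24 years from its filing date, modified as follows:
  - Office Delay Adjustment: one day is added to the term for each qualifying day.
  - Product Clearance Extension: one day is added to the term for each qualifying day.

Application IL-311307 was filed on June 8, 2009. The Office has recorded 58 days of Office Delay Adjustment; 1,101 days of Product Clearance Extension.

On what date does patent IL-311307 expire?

Base term: filing date + 24 years → 8 June 2033.
Office Delay Adjustment: +58 days → 5 August 2033.
Product Clearance Extension: +1101 days → 10 August 2036.

August 10, 2036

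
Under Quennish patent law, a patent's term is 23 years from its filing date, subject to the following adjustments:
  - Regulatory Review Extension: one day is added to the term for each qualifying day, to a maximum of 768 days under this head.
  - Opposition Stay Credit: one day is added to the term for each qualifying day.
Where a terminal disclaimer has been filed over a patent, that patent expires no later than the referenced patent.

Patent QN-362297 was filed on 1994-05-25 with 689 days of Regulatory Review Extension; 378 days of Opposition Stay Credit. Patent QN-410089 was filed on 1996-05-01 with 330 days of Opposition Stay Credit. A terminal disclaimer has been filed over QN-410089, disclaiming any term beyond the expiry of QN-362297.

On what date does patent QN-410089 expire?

Natural term of QN-410089:
  Base: filing + 23 years → 1 May 2019.
  Opposition Stay Credit: +330 days → 26 March 2020.
Expiry of referenced patent QN-362297:
  Base: filing + 23 years → 25 May 2017.
  Regulatory Review Extension: 689 days (within the 768-day cap) → +689 days → 14 April 2019.
  Opposition Stay Credit: +378 days → 26 April 2020.
Terminal disclaimer: QN-410089 expires on the earlier of 26 March 2020 and 26 April 2020.

2020-03-26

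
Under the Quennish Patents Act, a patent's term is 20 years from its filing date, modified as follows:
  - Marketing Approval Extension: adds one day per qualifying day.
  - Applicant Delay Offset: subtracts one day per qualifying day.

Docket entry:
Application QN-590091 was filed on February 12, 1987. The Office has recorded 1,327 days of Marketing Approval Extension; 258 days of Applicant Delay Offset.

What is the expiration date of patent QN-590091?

Base term: filing date + 20 years → 12 February 2007.
Marketing Approval Extension: +1327 days → 1 October 2010.
Applicant Delay Offset: −258 days → 16 January 2010.

2010-01-16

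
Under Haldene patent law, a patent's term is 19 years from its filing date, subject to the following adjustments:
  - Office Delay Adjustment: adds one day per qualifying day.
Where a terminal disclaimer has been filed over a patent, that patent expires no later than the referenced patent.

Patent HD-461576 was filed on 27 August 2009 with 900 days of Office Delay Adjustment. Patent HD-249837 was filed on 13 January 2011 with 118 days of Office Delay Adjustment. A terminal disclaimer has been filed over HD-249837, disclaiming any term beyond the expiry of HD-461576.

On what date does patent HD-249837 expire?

May 11, 2030

Natural term of HD-249837:
  Base: filing + 19 years → 13 January 2030.
  Office Delay Adjustment: +118 days → 11 May 2030.
Expiry of referenced patent HD-461576:
  Base: filing + 19 years → 27 August 2028.
  Office Delay Adjustment: +900 days → 13 February 2031.
Terminal disclaimer: HD-249837 expires on the earlier of 11 May 2030 and 13 February 2031.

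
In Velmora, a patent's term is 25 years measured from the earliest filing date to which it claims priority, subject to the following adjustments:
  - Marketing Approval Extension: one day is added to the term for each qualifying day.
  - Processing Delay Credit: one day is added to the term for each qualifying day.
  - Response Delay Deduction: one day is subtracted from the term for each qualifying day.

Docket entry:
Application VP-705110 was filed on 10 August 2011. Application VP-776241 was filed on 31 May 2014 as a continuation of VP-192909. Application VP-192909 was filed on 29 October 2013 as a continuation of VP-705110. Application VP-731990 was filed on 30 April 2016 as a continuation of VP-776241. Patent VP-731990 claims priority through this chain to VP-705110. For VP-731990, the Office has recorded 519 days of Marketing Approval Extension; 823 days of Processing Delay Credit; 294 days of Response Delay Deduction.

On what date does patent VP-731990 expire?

Earliest priority filing: 10 August 2011.
Base term: 10 August 2011 + 25 years → 10 August 2036.
Marketing Approval Extension: +519 days → 11 January 2038.
Processing Delay Credit: +823 days → 13 April 2040.
Response Delay Deduction: −294 days → 24 June 2039.

June 24, 2039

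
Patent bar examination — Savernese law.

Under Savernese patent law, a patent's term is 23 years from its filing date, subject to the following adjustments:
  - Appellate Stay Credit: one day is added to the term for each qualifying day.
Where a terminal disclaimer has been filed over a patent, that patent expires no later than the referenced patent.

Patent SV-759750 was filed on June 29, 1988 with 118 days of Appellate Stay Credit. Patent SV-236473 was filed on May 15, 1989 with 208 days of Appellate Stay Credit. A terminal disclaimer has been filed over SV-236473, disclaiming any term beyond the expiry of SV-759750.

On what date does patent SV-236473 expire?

Natural term of SV-236473:
  Base: filing + 23 years → 15 May 2012.
  Appellate Stay Credit: +208 days → 9 December 2012.
Expiry of referenced patent SV-759750:
  Base: filing + 23 years → 29 June 2011.
  Appellate Stay Credit: +118 days → 25 October 2011.
Terminal disclaimer: SV-236473 expires on the earlier of 9 December 2012 and 25 October 2011.

2011-10-25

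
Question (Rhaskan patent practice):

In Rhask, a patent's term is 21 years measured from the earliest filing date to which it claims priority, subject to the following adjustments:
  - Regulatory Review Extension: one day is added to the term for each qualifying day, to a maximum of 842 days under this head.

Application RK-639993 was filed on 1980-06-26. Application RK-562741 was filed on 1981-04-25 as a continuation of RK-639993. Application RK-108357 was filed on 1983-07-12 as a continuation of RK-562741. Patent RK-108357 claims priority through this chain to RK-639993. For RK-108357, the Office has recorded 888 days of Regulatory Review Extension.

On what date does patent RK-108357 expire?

Earliest priority filing: 26 June 1980.
Base term: 26 June 1980 + 21 years → 26 June 2001.
Regulatory Review Extension: 888 days claimed exceeds the 842-day cap, so +842 days → 16 October 2003.

2003-10-16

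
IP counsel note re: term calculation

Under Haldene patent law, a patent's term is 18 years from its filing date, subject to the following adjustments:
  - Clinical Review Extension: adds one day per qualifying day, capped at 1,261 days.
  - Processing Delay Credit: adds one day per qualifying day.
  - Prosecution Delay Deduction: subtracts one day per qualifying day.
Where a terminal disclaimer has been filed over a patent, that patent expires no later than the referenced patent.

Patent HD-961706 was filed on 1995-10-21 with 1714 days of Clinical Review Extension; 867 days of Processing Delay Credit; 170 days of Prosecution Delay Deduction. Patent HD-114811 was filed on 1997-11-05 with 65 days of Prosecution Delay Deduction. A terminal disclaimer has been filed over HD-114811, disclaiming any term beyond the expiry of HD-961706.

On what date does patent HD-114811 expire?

2015-09-01

Natural term of HD-114811:
  Base: filing + 18 years → 5 November 2015.
  Prosecution Delay Deduction: −65 days → 1 September 2015.
Expiry of referenced patent HD-961706:
  Base: filing + 18 years → 21 October 2013.
  Clinical Review Extension: 1714 days claimed exceeds the 1261-day cap, so +1261 days → 4 April 2017.
  Processing Delay Credit: +867 days → 19 August 2019.
  Prosecution Delay Deduction: −170 days → 2 March 2019.
Terminal disclaimer: HD-114811 expires on the earlier of 1 September 2015 and 2 March 2019.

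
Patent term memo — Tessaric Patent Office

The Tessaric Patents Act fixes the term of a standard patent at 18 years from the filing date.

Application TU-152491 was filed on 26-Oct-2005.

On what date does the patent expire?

October 26, 2023

Filing date + 18 years → 26 October 2023.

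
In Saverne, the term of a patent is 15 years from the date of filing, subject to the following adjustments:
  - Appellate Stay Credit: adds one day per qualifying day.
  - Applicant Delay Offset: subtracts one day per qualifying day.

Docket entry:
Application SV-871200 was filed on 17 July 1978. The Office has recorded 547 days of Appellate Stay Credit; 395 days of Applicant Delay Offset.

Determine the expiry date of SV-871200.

Base term: filing date + 15 years → 17 July 1993.
Appellate Stay Credit: +547 days → 15 January 1995.
Applicant Delay Offset: −395 days → 16 December 1993.

1993-12-16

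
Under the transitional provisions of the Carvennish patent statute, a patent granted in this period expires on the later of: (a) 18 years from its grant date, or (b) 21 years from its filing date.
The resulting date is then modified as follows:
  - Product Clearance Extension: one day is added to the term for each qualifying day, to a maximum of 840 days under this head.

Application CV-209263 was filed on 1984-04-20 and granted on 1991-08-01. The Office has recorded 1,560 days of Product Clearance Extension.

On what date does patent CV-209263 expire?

(a) grant + 18 years → 1 August 2009.
(b) filing + 21 years → 20 April 2005.
Later of the two: 1 August 2009.
Product Clearance Extension: 1560 days claimed exceeds the 840-day cap, so +840 days → 19 November 2011.

2011-11-19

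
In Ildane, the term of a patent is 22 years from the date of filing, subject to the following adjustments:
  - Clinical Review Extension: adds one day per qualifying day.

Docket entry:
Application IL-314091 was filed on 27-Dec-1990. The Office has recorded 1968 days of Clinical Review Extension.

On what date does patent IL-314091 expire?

Base term: filing date + 22 years → 27 December 2012.
Clinical Review Extension: +1968 days → 18 May 2018.

May 18, 2018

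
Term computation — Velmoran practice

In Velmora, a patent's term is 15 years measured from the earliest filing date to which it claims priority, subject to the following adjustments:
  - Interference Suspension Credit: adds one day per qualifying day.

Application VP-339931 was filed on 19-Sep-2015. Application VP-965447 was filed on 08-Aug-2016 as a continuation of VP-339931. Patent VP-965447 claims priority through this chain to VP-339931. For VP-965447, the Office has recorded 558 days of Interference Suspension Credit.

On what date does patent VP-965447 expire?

Earliest priority filing: 19 September 2015.
Base term: 19 September 2015 + 15 years → 19 September 2030.
Interference Suspension Credit: +558 days → 30 March 2032.

2032-03-30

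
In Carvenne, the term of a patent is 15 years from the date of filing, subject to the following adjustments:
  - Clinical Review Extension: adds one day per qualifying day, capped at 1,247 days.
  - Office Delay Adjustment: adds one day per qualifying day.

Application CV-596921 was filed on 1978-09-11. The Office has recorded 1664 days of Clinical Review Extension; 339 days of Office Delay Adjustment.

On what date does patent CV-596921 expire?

1998-01-14

Base term: filing date + 15 years → 11 September 1993.
Clinical Review Extension: 1664 days claimed exceeds the 1247-day cap, so +1247 days → 9 February 1997.
Office Delay Adjustment: +339 days → 14 January 1998.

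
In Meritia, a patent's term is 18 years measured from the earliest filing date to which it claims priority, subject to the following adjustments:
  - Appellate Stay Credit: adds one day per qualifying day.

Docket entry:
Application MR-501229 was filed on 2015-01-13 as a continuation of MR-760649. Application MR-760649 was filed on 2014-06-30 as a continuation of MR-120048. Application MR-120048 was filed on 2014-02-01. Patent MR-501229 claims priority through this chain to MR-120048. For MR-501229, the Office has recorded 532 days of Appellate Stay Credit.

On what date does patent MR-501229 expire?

Earliest priority filing: 1 February 2014.
Base term: 1 February 2014 + 18 years → 1 February 2032.
Appellate Stay Credit: +532 days → 17 July 2033.

2033-07-17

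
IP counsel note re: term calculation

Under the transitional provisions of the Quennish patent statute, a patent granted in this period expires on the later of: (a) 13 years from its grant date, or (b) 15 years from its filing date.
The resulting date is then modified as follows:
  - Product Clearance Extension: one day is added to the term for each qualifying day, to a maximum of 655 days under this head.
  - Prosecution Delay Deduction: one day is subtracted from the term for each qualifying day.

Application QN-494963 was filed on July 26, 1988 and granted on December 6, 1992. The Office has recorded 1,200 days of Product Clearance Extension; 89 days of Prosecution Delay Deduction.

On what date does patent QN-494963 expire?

(a) grant + 13 years → 6 December 2005.
(b) filing + 15 years → 26 July 2003.
Later of the two: 6 December 2005.
Product Clearance Extension: 1200 days claimed exceeds the 655-day cap, so +655 days → 22 September 2007.
Prosecution Delay Deduction: −89 days → 25 June 2007.

2007-06-25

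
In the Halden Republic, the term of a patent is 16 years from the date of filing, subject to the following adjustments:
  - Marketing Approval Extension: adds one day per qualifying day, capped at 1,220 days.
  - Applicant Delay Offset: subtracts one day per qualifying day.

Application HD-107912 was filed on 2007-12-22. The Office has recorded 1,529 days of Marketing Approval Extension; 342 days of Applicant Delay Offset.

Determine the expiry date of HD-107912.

May 18, 2026

Base term: filing date + 16 years → 22 December 2023.
Marketing Approval Extension: 1529 days claimed exceeds the 1220-day cap, so +1220 days → 25 April 2027.
Applicant Delay Offset: −342 days → 18 May 2026.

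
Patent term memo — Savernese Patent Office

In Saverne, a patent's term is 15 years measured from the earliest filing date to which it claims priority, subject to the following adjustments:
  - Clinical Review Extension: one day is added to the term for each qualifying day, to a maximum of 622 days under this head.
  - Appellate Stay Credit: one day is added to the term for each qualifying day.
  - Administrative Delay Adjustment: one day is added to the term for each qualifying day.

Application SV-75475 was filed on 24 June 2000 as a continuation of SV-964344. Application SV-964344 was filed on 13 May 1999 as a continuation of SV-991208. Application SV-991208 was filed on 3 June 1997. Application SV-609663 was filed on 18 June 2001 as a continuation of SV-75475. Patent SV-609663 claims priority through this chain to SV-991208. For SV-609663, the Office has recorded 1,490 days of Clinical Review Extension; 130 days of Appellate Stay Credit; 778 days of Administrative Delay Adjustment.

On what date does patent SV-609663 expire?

August 11, 2016

Earliest priority filing: 3 June 1997.
Base term: 3 June 1997 + 15 years → 3 June 2012.
Clinical Review Extension: 1490 days claimed exceeds the 622-day cap, so +622 days → 15 February 2014.
Appellate Stay Credit: +130 days → 25 June 2014.
Administrative Delay Adjustment: +778 days → 11 August 2016.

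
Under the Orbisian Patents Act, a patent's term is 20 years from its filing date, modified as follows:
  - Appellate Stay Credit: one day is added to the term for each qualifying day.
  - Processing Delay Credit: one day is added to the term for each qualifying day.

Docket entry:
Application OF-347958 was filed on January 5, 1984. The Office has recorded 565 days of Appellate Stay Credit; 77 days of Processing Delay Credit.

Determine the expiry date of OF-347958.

Base term: filing date + 20 years → 5 January 2004.
Appellate Stay Credit: +565 days → 23 July 2005.
Processing Delay Credit: +77 days → 8 October 2005.

October 8, 2005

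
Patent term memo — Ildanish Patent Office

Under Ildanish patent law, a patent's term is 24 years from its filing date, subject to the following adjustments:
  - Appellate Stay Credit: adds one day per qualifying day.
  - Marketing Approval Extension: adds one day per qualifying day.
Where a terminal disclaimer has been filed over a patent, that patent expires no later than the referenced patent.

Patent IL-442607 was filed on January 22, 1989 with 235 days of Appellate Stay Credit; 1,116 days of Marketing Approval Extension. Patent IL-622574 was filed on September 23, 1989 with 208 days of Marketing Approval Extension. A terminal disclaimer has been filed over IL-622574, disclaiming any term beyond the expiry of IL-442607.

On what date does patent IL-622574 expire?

Natural term of IL-622574:
  Base: filing + 24 years → 23 September 2013.
  Marketing Approval Extension: +208 days → 19 April 2014.
Expiry of referenced patent IL-442607:
  Base: filing + 24 years → 22 January 2013.
  Appellate Stay Credit: +235 days → 14 September 2013.
  Marketing Approval Extension: +1116 days → 4 October 2016.
Terminal disclaimer: IL-622574 expires on the earlier of 19 April 2014 and 4 October 2016.

April 19, 2014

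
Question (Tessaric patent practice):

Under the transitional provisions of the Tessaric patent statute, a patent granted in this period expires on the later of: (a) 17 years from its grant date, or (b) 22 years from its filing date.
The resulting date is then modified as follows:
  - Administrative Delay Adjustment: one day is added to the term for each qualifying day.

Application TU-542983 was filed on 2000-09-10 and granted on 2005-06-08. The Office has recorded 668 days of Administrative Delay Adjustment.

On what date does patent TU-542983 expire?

(a) grant + 17 years → 8 June 2022.
(b) filing + 22 years → 10 September 2022.
Later of the two: 10 September 2022.
Administrative Delay Adjustment: +668 days → 9 July 2024.

July 9, 2024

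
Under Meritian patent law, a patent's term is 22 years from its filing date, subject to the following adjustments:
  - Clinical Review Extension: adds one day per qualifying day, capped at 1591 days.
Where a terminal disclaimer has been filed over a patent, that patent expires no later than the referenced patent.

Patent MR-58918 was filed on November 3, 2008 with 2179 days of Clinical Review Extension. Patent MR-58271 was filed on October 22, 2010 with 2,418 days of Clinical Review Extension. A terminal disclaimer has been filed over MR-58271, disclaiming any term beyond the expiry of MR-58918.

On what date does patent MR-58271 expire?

March 13, 2035

Natural term of MR-58271:
  Base: filing + 22 years → 22 October 2032.
  Clinical Review Extension: 2418 days claimed exceeds the 1591-day cap, so +1591 days → 1 March 2037.
Expiry of referenced patent MR-58918:
  Base: filing + 22 years → 3 November 2030.
  Clinical Review Extension: 2179 days claimed exceeds the 1591-day cap, so +1591 days → 13 March 2035.
Terminal disclaimer: MR-58271 expires on the earlier of 1 March 2037 and 13 March 2035.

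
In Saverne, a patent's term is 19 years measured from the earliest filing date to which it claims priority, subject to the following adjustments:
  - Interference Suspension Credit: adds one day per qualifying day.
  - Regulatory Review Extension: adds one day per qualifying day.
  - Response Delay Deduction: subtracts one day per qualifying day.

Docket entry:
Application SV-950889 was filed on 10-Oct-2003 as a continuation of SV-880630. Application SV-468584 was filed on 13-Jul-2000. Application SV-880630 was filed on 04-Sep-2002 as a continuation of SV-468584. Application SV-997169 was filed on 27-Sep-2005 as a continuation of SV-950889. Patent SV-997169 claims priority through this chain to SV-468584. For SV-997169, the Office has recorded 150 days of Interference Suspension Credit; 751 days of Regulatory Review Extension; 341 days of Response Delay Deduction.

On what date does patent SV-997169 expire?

Earliest priority filing: 13 July 2000.
Base term: 13 July 2000 + 19 years → 13 July 2019.
Interference Suspension Credit: +150 days → 10 December 2019.
Regulatory Review Extension: +751 days → 30 December 2021.
Response Delay Deduction: −341 days → 23 January 2021.

January 23, 2021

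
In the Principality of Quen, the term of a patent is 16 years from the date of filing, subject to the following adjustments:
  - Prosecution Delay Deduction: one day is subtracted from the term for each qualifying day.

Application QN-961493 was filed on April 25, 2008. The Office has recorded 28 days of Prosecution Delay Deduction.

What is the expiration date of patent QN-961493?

2024-03-28

Base term: filing date + 16 years → 25 April 2024.
Prosecution Delay Deduction: −28 days → 28 March 2024.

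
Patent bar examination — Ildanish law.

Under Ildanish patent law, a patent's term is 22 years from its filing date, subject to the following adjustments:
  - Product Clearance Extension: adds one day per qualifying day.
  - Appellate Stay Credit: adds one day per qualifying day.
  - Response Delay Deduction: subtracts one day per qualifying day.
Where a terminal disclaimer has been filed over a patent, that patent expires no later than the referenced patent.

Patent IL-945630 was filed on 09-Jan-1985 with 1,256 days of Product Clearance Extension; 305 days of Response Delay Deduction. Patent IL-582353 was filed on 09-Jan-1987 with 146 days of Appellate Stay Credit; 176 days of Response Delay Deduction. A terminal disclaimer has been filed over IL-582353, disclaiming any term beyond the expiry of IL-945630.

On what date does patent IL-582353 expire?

2008-12-10

Natural term of IL-582353:
  Base: filing + 22 years → 9 January 2009.
  Appellate Stay Credit: +146 days → 4 June 2009.
  Response Delay Deduction: −176 days → 10 December 2008.
Expiry of referenced patent IL-945630:
  Base: filing + 22 years → 9 January 2007.
  Product Clearance Extension: +1256 days → 18 June 2010.
  Response Delay Deduction: −305 days → 17 August 2009.
Terminal disclaimer: IL-582353 expires on the earlier of 10 December 2008 and 17 August 2009.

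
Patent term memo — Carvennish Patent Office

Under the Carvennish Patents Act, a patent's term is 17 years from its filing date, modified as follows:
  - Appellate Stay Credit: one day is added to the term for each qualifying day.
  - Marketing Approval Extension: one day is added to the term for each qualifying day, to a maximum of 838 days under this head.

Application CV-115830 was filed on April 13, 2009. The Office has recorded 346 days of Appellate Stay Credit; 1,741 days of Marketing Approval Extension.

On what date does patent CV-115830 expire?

Base term: filing date + 17 years → 13 April 2026.
Appellate Stay Credit: +346 days → 25 March 2027.
Marketing Approval Extension: 1741 days claimed exceeds the 838-day cap, so +838 days → 10 July 2029.

2029-07-10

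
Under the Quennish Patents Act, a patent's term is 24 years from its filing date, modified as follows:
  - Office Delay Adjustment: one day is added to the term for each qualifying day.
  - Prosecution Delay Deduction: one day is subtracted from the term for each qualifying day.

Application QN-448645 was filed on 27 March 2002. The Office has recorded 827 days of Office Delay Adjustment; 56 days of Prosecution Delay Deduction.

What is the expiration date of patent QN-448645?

2028-05-06

Base term: filing date + 24 years → 27 March 2026.
Office Delay Adjustment: +827 days → 1 July 2028.
Prosecution Delay Deduction: −56 days → 6 May 2028.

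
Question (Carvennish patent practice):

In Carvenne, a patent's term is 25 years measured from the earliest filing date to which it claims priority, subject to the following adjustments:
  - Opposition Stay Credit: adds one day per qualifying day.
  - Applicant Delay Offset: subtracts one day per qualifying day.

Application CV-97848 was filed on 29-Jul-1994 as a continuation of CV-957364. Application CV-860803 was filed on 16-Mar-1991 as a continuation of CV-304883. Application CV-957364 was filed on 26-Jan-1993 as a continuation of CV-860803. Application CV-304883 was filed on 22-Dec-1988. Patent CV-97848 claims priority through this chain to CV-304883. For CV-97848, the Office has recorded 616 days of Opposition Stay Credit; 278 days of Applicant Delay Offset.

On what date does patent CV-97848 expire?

November 25, 2014

Earliest priority filing: 22 December 1988.
Base term: 22 December 1988 + 25 years → 22 December 2013.
Opposition Stay Credit: +616 days → 30 August 2015.
Applicant Delay Offset: −278 days → 25 November 2014.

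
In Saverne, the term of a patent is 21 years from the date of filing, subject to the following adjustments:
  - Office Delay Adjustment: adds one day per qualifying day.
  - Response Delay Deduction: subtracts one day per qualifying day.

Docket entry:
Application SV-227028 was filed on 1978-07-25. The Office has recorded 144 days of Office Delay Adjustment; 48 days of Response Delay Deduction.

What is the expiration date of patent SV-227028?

October 29, 1999

Base term: filing date + 21 years → 25 July 1999.
Office Delay Adjustment: +144 days → 16 December 1999.
Response Delay Deduction: −48 days → 29 October 1999.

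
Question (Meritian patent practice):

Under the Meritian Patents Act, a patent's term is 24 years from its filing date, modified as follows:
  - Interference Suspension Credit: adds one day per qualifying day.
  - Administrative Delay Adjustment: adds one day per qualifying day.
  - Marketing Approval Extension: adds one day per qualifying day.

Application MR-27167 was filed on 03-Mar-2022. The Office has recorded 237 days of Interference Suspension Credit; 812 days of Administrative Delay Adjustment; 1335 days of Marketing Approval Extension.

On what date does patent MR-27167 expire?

Base term: filing date + 24 years → 3 March 2046.
Interference Suspension Credit: +237 days → 26 October 2046.
Administrative Delay Adjustment: +812 days → 15 January 2049.
Marketing Approval Extension: +1335 days → 11 September 2052.

2052-09-11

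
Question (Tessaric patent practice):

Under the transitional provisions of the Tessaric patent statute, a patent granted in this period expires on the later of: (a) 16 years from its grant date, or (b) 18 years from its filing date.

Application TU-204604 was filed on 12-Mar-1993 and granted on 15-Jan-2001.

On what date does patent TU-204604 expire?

January 15, 2017

(a) grant + 16 years → 15 January 2017.
(b) filing + 18 years → 12 March 2011.
Later of the two: 15 January 2017.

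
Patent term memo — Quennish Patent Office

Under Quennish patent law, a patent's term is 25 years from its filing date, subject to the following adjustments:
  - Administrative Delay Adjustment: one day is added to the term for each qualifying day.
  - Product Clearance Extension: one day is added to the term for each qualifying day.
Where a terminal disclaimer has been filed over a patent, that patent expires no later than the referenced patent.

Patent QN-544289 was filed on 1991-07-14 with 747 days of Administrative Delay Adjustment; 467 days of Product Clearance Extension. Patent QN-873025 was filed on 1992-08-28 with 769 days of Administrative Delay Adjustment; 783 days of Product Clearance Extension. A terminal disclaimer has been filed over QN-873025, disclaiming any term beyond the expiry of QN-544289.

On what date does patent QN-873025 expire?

Natural term of QN-873025:
  Base: filing + 25 years → 28 August 2017.
  Administrative Delay Adjustment: +769 days → 6 October 2019.
  Product Clearance Extension: +783 days → 27 November 2021.
Expiry of referenced patent QN-544289:
  Base: filing + 25 years → 14 July 2016.
  Administrative Delay Adjustment: +747 days → 31 July 2018.
  Product Clearance Extension: +467 days → 10 November 2019.
Terminal disclaimer: QN-873025 expires on the earlier of 27 November 2021 and 10 November 2019.

November 10, 2019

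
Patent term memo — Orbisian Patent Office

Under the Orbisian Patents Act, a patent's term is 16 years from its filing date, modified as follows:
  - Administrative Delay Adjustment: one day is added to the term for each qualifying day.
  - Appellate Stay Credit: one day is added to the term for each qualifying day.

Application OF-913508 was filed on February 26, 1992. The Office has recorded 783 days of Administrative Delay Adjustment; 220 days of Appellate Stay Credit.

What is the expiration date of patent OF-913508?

2010-11-25

Base term: filing date + 16 years → 26 February 2008.
Administrative Delay Adjustment: +783 days → 19 April 2010.
Appellate Stay Credit: +220 days → 25 November 2010.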